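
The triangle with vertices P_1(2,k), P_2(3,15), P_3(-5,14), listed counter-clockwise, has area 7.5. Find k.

13

Write out the shoelace sum; only the two edges meeting at P_1 involve k:
2·Area = [((-5)·k − 2·14) + (2·15 − 3·k)] + 117
       = -8·k + 119 = 15
⇒ k = 13.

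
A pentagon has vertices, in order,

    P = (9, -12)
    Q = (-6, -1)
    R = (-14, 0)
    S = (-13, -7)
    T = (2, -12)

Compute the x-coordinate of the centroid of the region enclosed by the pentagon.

-1185/257

Apply the surveyor's formula. First the cross-terms c_i = x_i·y_{i+1} − x_{i+1}·y_i:
  -81, -14, 98, 170, 84  ⇒  2A = 257, A = 128.5.
Then Σ (x_i + x_{i+1})·c_i = -3555, so x̄ = -3555 / (6·128.5) = -1185/257.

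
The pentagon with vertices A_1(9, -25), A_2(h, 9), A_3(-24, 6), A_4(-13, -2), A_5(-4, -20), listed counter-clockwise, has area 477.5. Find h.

Write out the shoelace sum; only the two edges meeting at A_2 involve h:
2·Area = [(9·9 − h·(-25)) + (h·6 − (-24)·9)] + 658
       = 31·h + 955 = 955
⇒ h = 0.

0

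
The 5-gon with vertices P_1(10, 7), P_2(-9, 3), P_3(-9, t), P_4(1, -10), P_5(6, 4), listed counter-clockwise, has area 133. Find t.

Write out the shoelace sum; only the two edges meeting at P_3 involve t:
2·Area = [((-9)·t − (-9)·3) + ((-9)·(-10) − 1·t)] + 159
       = -10·t + 276 = 266
⇒ t = 1.

1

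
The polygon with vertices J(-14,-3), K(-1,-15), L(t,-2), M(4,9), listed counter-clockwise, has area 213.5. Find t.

Write out the shoelace sum; only the two edges meeting at L involve t:
2·Area = [((-1)·(-2) − t·(-15)) + (t·9 − 4·(-2))] + 321
       = 24·t + 331 = 427
⇒ t = 4.

4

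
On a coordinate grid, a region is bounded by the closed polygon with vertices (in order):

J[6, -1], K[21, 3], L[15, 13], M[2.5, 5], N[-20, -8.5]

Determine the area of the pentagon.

229.625

Apply the shoelace (surveyor's) formula: 2A = Σ (x_i·y_{i+1} − x_{i+1}·y_i), indices taken mod 5.
J→K: (6)(3) − (21)(-1) = 39
K→L: (21)(13) − (15)(3) = 228
L→M: (15)(5) − (2.5)(13) = 42.5
M→N: (2.5)(-8.5) − (-20)(5) = 78.75
N→J: (-20)(-1) − (6)(-8.5) = 71
Σ = 459.25
Area = |Σ|/2 = 229.625.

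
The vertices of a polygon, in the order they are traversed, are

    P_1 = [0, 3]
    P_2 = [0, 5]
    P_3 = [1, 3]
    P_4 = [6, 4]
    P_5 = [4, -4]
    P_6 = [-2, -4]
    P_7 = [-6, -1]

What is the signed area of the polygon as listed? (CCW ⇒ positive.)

Apply the shoelace formula: 2A = Σ (x_i·y_{i+1} − x_{i+1}·y_i), indices taken mod 7.
Σ = (0) + (-5) + (-14) + (-40) + (-24) + (-22) + (-18) = -123
Signed area = Σ/2 = -61.5 (negative ⇒ clockwise traversal).

-61.5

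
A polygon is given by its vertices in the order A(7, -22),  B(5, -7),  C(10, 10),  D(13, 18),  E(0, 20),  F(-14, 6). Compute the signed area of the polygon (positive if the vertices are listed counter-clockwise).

518.5

Apply Gauss's area formula: 2A = Σ (x_i·y_{i+1} − x_{i+1}·y_i), indices taken mod 6.
Cross-terms: 61, 120, 50, 260, 280, 266  ⇒  Σ = 1037
Signed area = Σ/2 = 518.5 (positive ⇒ counter-clockwise traversal).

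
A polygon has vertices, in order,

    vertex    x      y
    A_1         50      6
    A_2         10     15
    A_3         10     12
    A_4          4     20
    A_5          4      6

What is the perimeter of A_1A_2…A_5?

114

|A_1A_2| = √((-40)² + (9)²) = √1681 = 41
|A_2A_3| = √((0)² + (-3)²) = √9 = 3
|A_3A_4| = √((-6)² + (8)²) = √100 = 10
|A_4A_5| = √((0)² + (-14)²) = √196 = 14
|A_5A_1| = √((46)² + (0)²) = √2116 = 46
Perimeter = 41 + 3 + 10 + 14 + 46 = 114.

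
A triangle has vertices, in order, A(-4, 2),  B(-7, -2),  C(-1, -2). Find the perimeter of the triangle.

16

|AB| = √((-3)² + (-4)²) = √25 = 5
|BC| = √((6)² + (0)²) = √36 = 6
|CA| = √((-3)² + (4)²) = √25 = 5
Perimeter = 5 + 6 + 5 = 16.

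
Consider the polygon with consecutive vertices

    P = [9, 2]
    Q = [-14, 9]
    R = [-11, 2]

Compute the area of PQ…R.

Apply the shoelace formula: 2A = Σ (x_i·y_{i+1} − x_{i+1}·y_i), indices taken mod 3.
Σ = (109) + (71) + (-40) = 140
Area = |Σ|/2 = 70.

70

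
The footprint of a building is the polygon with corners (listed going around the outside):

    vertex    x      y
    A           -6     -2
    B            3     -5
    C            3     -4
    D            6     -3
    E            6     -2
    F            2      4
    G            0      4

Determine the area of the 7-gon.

Apply the shoelace (surveyor's) formula: 2A = Σ (x_i·y_{i+1} − x_{i+1}·y_i), indices taken mod 7.
Σ = (36) + (3) + (15) + (6) + (28) + (8) + (24) = 120
Area = |Σ|/2 = 60.

60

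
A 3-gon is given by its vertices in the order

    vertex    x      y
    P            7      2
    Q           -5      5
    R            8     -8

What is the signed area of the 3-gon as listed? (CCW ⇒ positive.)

58.5

Σ = (45) + (0) + (72) = 117
Signed area = Σ/2 = 58.5 (positive ⇒ counter-clockwise traversal).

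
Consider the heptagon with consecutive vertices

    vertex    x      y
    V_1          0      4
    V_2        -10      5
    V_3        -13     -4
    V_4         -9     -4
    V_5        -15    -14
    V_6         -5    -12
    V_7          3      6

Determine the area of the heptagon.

Σ = (40) + (105) + (16) + (66) + (110) + (6) + (12) = 355
Area = |Σ|/2 = 177.5.

177.5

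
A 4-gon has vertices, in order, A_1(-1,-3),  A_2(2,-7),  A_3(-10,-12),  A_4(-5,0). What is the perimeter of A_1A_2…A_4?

|A_1A_2| = √((3)² + (-4)²) = √25 = 5
|A_2A_3| = √((-12)² + (-5)²) = √169 = 13
|A_3A_4| = √((5)² + (12)²) = √169 = 13
|A_4A_1| = √((4)² + (-3)²) = √25 = 5
Perimeter = 5 + 13 + 13 + 5 = 36.

36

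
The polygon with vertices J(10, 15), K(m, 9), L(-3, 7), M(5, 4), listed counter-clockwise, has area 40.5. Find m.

The doubled signed area Σ (x_i y_{i+1} − x_{i+1} y_i) is linear in m.
With m=0 it equals 105; the coefficient of m is -8 (from the two edges through K).
So -8·m + 105 = 2·40.5 = 81 ⇒ m = 3.

3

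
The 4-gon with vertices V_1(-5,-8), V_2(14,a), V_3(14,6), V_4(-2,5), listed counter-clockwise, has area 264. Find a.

The doubled signed area Σ (x_i y_{i+1} − x_{i+1} y_i) is linear in a.
With a=0 it equals 319; the coefficient of a is -19 (from the two edges through V_2).
So -19·a + 319 = 2·264 = 528 ⇒ a = -11.

-11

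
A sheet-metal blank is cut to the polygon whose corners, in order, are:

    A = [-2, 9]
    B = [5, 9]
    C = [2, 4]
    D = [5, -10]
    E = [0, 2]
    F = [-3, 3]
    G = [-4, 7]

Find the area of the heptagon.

58

Apply the shoelace (surveyor's) formula: 2A = Σ (x_i·y_{i+1} − x_{i+1}·y_i), indices taken mod 7.
Σ = (-63) + (2) + (-40) + (10) + (6) + (-9) + (-22) = -116
Area = |Σ|/2 = 58.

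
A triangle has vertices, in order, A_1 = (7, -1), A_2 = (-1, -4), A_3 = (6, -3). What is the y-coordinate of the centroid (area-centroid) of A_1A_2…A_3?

-8/3

Apply the surveyor's formula. First the cross-terms c_i = x_i·y_{i+1} − x_{i+1}·y_i:
  -29, 27, 15  ⇒  2A = 13, A = 6.5.
Then Σ (y_i + y_{i+1})·c_i = -104, so ȳ = -104 / (6·6.5) = -8/3.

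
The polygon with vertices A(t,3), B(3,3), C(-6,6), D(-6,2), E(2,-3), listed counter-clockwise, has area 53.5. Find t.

Write out the shoelace sum; only the two edges meeting at A involve t:
2·Area = [(2·3 − t·(-3)) + (t·3 − 3·3)] + 74
       = 6·t + 71 = 107
⇒ t = 6.

6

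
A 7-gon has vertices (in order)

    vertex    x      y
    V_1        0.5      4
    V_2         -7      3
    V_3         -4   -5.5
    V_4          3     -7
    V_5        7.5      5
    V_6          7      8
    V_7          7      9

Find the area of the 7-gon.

123.75

Σ = (29.5) + (50.5) + (44.5) + (67.5) + (25) + (7) + (23.5) = 247.5
Area = |Σ|/2 = 123.75.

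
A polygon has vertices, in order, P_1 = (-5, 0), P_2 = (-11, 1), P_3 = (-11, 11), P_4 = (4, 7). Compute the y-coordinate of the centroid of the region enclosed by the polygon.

Apply the shoelace formula. First the cross-terms c_i = x_i·y_{i+1} − x_{i+1}·y_i:
  -5, -110, -121, 35  ⇒  2A = -201, A = -100.5.
Then Σ (y_i + y_{i+1})·c_i = -3258, so ȳ = -3258 / (6·(-100.5)) = 362/67.

362/67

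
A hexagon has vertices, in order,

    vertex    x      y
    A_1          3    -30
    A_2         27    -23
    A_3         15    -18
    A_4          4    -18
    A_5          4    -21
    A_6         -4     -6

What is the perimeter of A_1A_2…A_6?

94

|A_1A_2| = √((24)² + (7)²) = √625 = 25
|A_2A_3| = √((-12)² + (5)²) = √169 = 13
|A_3A_4| = √((-11)² + (0)²) = √121 = 11
|A_4A_5| = √((0)² + (-3)²) = √9 = 3
|A_5A_6| = √((-8)² + (15)²) = √289 = 17
|A_6A_1| = √((7)² + (-24)²) = √625 = 25
Perimeter = 25 + 13 + 11 + 3 + 17 + 25 = 94.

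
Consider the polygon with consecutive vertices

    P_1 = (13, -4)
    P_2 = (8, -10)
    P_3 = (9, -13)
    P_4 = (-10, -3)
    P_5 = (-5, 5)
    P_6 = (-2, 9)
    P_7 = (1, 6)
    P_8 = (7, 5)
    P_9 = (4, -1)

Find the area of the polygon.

228.5

Apply Gauss's area formula: 2A = Σ (x_i·y_{i+1} − x_{i+1}·y_i), indices taken mod 9.
Σ = (-98) + (-14) + (-157) + (-65) + (-35) + (-21) + (-37) + (-27) + (-3) = -457
Area = |Σ|/2 = 228.5.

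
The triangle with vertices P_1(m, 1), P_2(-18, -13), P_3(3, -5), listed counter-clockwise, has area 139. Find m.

-16

Write out the shoelace sum; only the two edges meeting at P_1 involve m:
2·Area = [(3·1 − m·(-5)) + (m·(-13) − (-18)·1)] + 129
       = -8·m + 150 = 278
⇒ m = -16.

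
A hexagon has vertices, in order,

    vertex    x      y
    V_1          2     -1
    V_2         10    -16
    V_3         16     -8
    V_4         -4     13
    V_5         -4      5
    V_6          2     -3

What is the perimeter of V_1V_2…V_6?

|V_1V_2| = √((8)² + (-15)²) = √289 = 17
|V_2V_3| = √((6)² + (8)²) = √100 = 10
|V_3V_4| = √((-20)² + (21)²) = √841 = 29
|V_4V_5| = √((0)² + (-8)²) = √64 = 8
|V_5V_6| = √((6)² + (-8)²) = √100 = 10
|V_6V_1| = √((0)² + (2)²) = √4 = 2
Perimeter = 17 + 10 + 29 + 8 + 10 + 2 = 76.

76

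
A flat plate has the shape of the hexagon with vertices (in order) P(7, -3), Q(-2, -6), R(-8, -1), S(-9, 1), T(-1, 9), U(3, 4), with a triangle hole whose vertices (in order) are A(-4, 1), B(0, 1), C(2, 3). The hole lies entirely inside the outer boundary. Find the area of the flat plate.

Outer boundary:
P→Q: (7)(-6) − (-2)(-3) = -48
Q→R: (-2)(-1) − (-8)(-6) = -46
R→S: (-8)(1) − (-9)(-1) = -17
S→T: (-9)(9) − (-1)(1) = -80
T→U: (-1)(4) − (3)(9) = -31
U→P: (3)(-3) − (7)(4) = -37
Σ = -259
Area = |Σ|/2 = 129.5.
Hole:
Cross-terms: -4, -2, 14  ⇒  Σ = 8
Area = |Σ|/2 = 4.
Net area = 129.5 − 4 = 125.5.

125.5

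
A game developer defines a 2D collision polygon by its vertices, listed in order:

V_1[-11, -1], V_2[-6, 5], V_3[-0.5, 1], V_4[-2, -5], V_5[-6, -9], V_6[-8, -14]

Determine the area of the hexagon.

Apply Gauss's area formula: 2A = Σ (x_i·y_{i+1} − x_{i+1}·y_i), indices taken mod 6.
Σ = (-61) + (-3.5) + (4.5) + (-12) + (12) + (-146) = -206
Area = |Σ|/2 = 103.

103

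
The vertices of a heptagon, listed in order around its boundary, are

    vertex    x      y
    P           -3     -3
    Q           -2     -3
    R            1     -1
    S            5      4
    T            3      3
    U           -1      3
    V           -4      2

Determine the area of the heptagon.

30

Apply the shoelace (surveyor's) formula: 2A = Σ (x_i·y_{i+1} − x_{i+1}·y_i), indices taken mod 7.
P→Q: (-3)(-3) − (-2)(-3) = 3
Q→R: (-2)(-1) − (1)(-3) = 5
R→S: (1)(4) − (5)(-1) = 9
S→T: (5)(3) − (3)(4) = 3
T→U: (3)(3) − (-1)(3) = 12
U→V: (-1)(2) − (-4)(3) = 10
V→P: (-4)(-3) − (-3)(2) = 18
Σ = 60
Area = |Σ|/2 = 30.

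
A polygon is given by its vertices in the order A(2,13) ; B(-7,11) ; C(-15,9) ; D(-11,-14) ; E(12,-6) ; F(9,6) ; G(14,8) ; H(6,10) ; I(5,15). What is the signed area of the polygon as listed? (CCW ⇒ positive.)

519.5

Apply Gauss's area formula: 2A = Σ (x_i·y_{i+1} − x_{i+1}·y_i), indices taken mod 9.
Σ = (113) + (102) + (309) + (234) + (126) + (-12) + (92) + (40) + (35) = 1039
Signed area = Σ/2 = 519.5 (positive ⇒ counter-clockwise traversal).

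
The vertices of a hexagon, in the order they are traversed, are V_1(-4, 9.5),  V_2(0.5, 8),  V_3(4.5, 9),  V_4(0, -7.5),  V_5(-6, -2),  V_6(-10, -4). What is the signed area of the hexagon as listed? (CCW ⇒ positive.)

Apply the shoelace formula: 2A = Σ (x_i·y_{i+1} − x_{i+1}·y_i), indices taken mod 6.
Σ = (-36.75) + (-31.5) + (-33.75) + (-45) + (4) + (-111) = -254
Signed area = Σ/2 = -127 (negative ⇒ clockwise traversal).

-127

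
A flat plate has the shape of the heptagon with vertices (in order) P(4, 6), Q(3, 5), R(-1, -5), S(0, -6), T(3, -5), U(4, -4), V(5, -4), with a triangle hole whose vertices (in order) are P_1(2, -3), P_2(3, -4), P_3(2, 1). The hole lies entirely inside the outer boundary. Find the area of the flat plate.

Outer boundary:
Apply Gauss's area formula: 2A = Σ (x_i·y_{i+1} − x_{i+1}·y_i), indices taken mod 7.
P→Q: (4)(5) − (3)(6) = 2
Q→R: (3)(-5) − (-1)(5) = -10
R→S: (-1)(-6) − (0)(-5) = 6
S→T: (0)(-5) − (3)(-6) = 18
T→U: (3)(-4) − (4)(-5) = 8
U→V: (4)(-4) − (5)(-4) = 4
V→P: (5)(6) − (4)(-4) = 46
Σ = 74
Area = |Σ|/2 = 37.
Hole:
Apply the shoelace formula: 2A = Σ (x_i·y_{i+1} − x_{i+1}·y_i), indices taken mod 3.
P_1→P_2: (2)(-4) − (3)(-3) = 1
P_2→P_3: (3)(1) − (2)(-4) = 11
P_3→P_1: (2)(-3) − (2)(1) = -8
Σ = 4
Area = |Σ|/2 = 2.
Net area = 37 − 2 = 35.

35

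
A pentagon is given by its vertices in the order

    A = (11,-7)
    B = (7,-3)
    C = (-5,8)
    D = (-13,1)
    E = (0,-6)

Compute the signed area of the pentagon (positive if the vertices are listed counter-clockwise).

150

Apply the shoelace formula: 2A = Σ (x_i·y_{i+1} − x_{i+1}·y_i), indices taken mod 5.
Σ = (16) + (41) + (99) + (78) + (66) = 300
Signed area = Σ/2 = 150 (positive ⇒ counter-clockwise traversal).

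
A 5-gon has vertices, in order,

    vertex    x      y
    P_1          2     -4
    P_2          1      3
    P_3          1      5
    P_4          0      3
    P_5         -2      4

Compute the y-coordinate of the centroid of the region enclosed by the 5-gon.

Apply the surveyor's formula. First the cross-terms c_i = x_i·y_{i+1} − x_{i+1}·y_i:
  10, 2, 3, 6, 0  ⇒  2A = 21, A = 10.5.
Then Σ (y_i + y_{i+1})·c_i = 72, so ȳ = 72 / (6·10.5) = 8/7.

8/7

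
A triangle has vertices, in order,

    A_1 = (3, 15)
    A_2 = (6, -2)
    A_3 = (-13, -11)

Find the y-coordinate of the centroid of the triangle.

2/3

Apply the surveyor's formula. First the cross-terms c_i = x_i·y_{i+1} − x_{i+1}·y_i:
  -96, -92, -162  ⇒  2A = -350, A = -175.
Then Σ (y_i + y_{i+1})·c_i = -700, so ȳ = -700 / (6·(-175)) = 2/3.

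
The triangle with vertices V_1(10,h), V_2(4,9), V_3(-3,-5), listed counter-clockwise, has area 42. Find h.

Write out the shoelace sum; only the two edges meeting at V_1 involve h:
2·Area = [((-3)·h − 10·(-5)) + (10·9 − 4·h)] + 7
       = -7·h + 147 = 84
⇒ h = 9.

9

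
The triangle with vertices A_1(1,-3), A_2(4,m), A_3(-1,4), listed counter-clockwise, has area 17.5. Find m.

The doubled signed area Σ (x_i y_{i+1} − x_{i+1} y_i) is linear in m.
With m=0 it equals 27; the coefficient of m is 2 (from the two edges through A_2).
So 2·m + 27 = 2·17.5 = 35 ⇒ m = 4.

4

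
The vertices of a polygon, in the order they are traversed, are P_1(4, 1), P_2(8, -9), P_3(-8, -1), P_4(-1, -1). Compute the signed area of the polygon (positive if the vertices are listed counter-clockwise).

-57

P_1→P_2: (4)(-9) − (8)(1) = -44
P_2→P_3: (8)(-1) − (-8)(-9) = -80
P_3→P_4: (-8)(-1) − (-1)(-1) = 7
P_4→P_1: (-1)(1) − (4)(-1) = 3
Σ = -114
Signed area = Σ/2 = -57 (negative ⇒ clockwise traversal).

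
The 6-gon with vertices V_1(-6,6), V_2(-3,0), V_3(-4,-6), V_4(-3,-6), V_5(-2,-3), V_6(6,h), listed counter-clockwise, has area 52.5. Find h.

3

The doubled signed area Σ (x_i y_{i+1} − x_{i+1} y_i) is linear in h.
With h=0 it equals 93; the coefficient of h is 4 (from the two edges through V_6).
So 4·h + 93 = 2·52.5 = 105 ⇒ h = 3.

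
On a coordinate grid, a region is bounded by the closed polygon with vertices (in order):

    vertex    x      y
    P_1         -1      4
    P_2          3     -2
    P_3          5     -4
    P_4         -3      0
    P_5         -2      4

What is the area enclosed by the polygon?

20

Apply the surveyor's formula: 2A = Σ (x_i·y_{i+1} − x_{i+1}·y_i), indices taken mod 5.
Cross-terms: -10, -2, -12, -12, -4  ⇒  Σ = -40
Area = |Σ|/2 = 20.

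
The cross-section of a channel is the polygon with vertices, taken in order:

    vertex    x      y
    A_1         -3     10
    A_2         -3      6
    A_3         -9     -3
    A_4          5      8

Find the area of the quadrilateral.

46

Σ = (12) + (63) + (-57) + (74) = 92
Area = |Σ|/2 = 46.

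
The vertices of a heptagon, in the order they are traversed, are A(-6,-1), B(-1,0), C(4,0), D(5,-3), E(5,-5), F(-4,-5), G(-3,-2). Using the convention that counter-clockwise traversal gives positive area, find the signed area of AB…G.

Apply the shoelace (surveyor's) formula: 2A = Σ (x_i·y_{i+1} − x_{i+1}·y_i), indices taken mod 7.
A→B: (-6)(0) − (-1)(-1) = -1
B→C: (-1)(0) − (4)(0) = 0
C→D: (4)(-3) − (5)(0) = -12
D→E: (5)(-5) − (5)(-3) = -10
E→F: (5)(-5) − (-4)(-5) = -45
F→G: (-4)(-2) − (-3)(-5) = -7
G→A: (-3)(-1) − (-6)(-2) = -9
Σ = -84
Signed area = Σ/2 = -42 (negative ⇒ clockwise traversal).

-42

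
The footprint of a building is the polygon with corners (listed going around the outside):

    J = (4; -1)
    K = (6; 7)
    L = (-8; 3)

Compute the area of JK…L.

Σ = (34) + (74) + (-4) = 104
Area = |Σ|/2 = 52.

52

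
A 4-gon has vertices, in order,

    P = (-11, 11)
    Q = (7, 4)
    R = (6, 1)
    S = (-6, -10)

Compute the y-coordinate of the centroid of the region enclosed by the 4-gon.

Apply the shoelace formula. First the cross-terms c_i = x_i·y_{i+1} − x_{i+1}·y_i:
  -121, -17, -54, -176  ⇒  2A = -368, A = -184.
Then Σ (y_i + y_{i+1})·c_i = -1590, so ȳ = -1590 / (6·(-184)) = 265/184.

265/184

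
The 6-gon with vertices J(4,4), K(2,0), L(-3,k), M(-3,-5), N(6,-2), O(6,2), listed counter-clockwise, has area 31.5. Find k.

The doubled signed area Σ (x_i y_{i+1} − x_{i+1} y_i) is linear in k.
With k=0 it equals 83; the coefficient of k is 5 (from the two edges through L).
So 5·k + 83 = 2·31.5 = 63 ⇒ k = -4.

-4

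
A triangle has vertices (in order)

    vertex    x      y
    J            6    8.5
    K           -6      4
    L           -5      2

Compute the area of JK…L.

Σ = (75) + (8) + (-54.5) = 28.5
Area = |Σ|/2 = 14.25.

14.25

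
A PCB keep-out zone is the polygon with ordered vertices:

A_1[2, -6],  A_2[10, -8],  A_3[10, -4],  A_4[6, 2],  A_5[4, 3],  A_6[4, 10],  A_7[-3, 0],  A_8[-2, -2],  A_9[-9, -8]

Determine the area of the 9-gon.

A_1→A_2: (2)(-8) − (10)(-6) = 44
A_2→A_3: (10)(-4) − (10)(-8) = 40
A_3→A_4: (10)(2) − (6)(-4) = 44
A_4→A_5: (6)(3) − (4)(2) = 10
A_5→A_6: (4)(10) − (4)(3) = 28
A_6→A_7: (4)(0) − (-3)(10) = 30
A_7→A_8: (-3)(-2) − (-2)(0) = 6
A_8→A_9: (-2)(-8) − (-9)(-2) = -2
A_9→A_1: (-9)(-6) − (2)(-8) = 70
Σ = 270
Area = |Σ|/2 = 135.

135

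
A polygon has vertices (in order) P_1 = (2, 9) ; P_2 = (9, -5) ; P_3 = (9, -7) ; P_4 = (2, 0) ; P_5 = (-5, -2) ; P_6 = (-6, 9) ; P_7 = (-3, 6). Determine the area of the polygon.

102

Apply the surveyor's formula: 2A = Σ (x_i·y_{i+1} − x_{i+1}·y_i), indices taken mod 7.
Σ = (-91) + (-18) + (14) + (-4) + (-57) + (-9) + (-39) = -204
Area = |Σ|/2 = 102.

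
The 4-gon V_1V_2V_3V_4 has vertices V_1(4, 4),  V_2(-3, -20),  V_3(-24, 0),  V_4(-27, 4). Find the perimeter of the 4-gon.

90

|V_1V_2| = √((-7)² + (-24)²) = √625 = 25
|V_2V_3| = √((-21)² + (20)²) = √841 = 29
|V_3V_4| = √((-3)² + (4)²) = √25 = 5
|V_4V_1| = √((31)² + (0)²) = √961 = 31
Perimeter = 25 + 29 + 5 + 31 = 90.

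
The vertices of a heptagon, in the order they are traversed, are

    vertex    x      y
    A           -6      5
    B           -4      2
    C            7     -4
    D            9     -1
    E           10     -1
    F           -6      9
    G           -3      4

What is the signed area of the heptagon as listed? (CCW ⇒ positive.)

Apply Gauss's area formula: 2A = Σ (x_i·y_{i+1} − x_{i+1}·y_i), indices taken mod 7.
Σ = (8) + (2) + (29) + (1) + (84) + (3) + (9) = 136
Signed area = Σ/2 = 68 (positive ⇒ counter-clockwise traversal).

68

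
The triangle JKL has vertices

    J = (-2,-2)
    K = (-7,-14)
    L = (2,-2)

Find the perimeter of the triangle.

|JK| = √((-5)² + (-12)²) = √169 = 13
|KL| = √((9)² + (12)²) = √225 = 15
|LJ| = √((-4)² + (0)²) = √16 = 4
Perimeter = 13 + 15 + 4 = 32.

32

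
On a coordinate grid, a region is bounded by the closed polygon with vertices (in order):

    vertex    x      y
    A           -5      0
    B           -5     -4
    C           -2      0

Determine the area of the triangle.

Apply the shoelace (surveyor's) formula: 2A = Σ (x_i·y_{i+1} − x_{i+1}·y_i), indices taken mod 3.
Σ = (20) + (-8) + (0) = 12
Area = |Σ|/2 = 6.

6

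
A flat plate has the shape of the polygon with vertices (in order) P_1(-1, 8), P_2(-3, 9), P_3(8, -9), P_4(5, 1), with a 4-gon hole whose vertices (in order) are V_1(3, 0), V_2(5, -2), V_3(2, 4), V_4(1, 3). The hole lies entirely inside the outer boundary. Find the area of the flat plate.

26.5

Outer boundary:
Apply the shoelace (surveyor's) formula: 2A = Σ (x_i·y_{i+1} − x_{i+1}·y_i), indices taken mod 4.
P_1→P_2: (-1)(9) − (-3)(8) = 15
P_2→P_3: (-3)(-9) − (8)(9) = -45
P_3→P_4: (8)(1) − (5)(-9) = 53
P_4→P_1: (5)(8) − (-1)(1) = 41
Σ = 64
Area = |Σ|/2 = 32.
Hole:
Cross-terms: -6, 24, 2, -9  ⇒  Σ = 11
Area = |Σ|/2 = 5.5.
Net area = 32 − 5.5 = 26.5.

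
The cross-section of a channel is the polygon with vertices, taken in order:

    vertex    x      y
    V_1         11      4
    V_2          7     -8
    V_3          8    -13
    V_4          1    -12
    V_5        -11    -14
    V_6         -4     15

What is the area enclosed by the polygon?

387

Σ = (-116) + (-27) + (-83) + (-146) + (-221) + (-181) = -774
Area = |Σ|/2 = 387.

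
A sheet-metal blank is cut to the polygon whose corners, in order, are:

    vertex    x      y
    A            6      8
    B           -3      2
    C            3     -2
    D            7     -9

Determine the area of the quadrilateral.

66.5

Cross-terms: 36, 0, -13, 110  ⇒  Σ = 133
Area = |Σ|/2 = 66.5.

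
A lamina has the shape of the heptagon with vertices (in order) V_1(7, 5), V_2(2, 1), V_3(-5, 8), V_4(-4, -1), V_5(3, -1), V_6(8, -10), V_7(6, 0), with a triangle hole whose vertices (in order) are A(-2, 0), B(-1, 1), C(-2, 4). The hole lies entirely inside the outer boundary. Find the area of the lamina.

Outer boundary:
V_1→V_2: (7)(1) − (2)(5) = -3
V_2→V_3: (2)(8) − (-5)(1) = 21
V_3→V_4: (-5)(-1) − (-4)(8) = 37
V_4→V_5: (-4)(-1) − (3)(-1) = 7
V_5→V_6: (3)(-10) − (8)(-1) = -22
V_6→V_7: (8)(0) − (6)(-10) = 60
V_7→V_1: (6)(5) − (7)(0) = 30
Σ = 130
Area = |Σ|/2 = 65.
Hole:
A→B: (-2)(1) − (-1)(0) = -2
B→C: (-1)(4) − (-2)(1) = -2
C→A: (-2)(0) − (-2)(4) = 8
Σ = 4
Area = |Σ|/2 = 2.
Net area = 65 − 2 = 63.

63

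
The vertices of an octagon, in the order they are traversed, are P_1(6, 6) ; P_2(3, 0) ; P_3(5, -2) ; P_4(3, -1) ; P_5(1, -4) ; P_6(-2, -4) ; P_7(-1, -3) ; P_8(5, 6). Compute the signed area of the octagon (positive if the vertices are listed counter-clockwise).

P_1→P_2: (6)(0) − (3)(6) = -18
P_2→P_3: (3)(-2) − (5)(0) = -6
P_3→P_4: (5)(-1) − (3)(-2) = 1
P_4→P_5: (3)(-4) − (1)(-1) = -11
P_5→P_6: (1)(-4) − (-2)(-4) = -12
P_6→P_7: (-2)(-3) − (-1)(-4) = 2
P_7→P_8: (-1)(6) − (5)(-3) = 9
P_8→P_1: (5)(6) − (6)(6) = -6
Σ = -41
Signed area = Σ/2 = -20.5 (negative ⇒ clockwise traversal).

-20.5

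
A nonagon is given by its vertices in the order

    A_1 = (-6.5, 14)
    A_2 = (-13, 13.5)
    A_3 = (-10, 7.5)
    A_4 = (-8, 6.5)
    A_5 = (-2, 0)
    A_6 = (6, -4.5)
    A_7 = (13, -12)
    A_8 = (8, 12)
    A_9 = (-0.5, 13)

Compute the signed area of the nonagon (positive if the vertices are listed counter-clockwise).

Apply the shoelace formula: 2A = Σ (x_i·y_{i+1} − x_{i+1}·y_i), indices taken mod 9.
Σ = (94.25) + (37.5) + (-5) + (13) + (9) + (-13.5) + (252) + (110) + (77.5) = 574.75
Signed area = Σ/2 = 287.375 (positive ⇒ counter-clockwise traversal).

287.375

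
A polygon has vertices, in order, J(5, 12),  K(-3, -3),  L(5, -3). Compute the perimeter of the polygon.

|JK| = √((-8)² + (-15)²) = √289 = 17
|KL| = √((8)² + (0)²) = √64 = 8
|LJ| = √((0)² + (15)²) = √225 = 15
Perimeter = 17 + 8 + 15 = 40.

40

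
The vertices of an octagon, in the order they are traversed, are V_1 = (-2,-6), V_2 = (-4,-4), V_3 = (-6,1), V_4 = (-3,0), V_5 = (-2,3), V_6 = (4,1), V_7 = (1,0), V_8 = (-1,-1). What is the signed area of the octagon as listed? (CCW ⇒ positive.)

-31

Apply the shoelace formula: 2A = Σ (x_i·y_{i+1} − x_{i+1}·y_i), indices taken mod 8.
Cross-terms: -16, -28, 3, -9, -14, -1, -1, 4  ⇒  Σ = -62
Signed area = Σ/2 = -31 (negative ⇒ clockwise traversal).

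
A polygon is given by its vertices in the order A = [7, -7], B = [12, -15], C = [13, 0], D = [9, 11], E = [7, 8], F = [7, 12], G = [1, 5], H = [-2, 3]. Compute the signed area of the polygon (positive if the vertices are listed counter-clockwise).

184.5

Apply the shoelace (surveyor's) formula: 2A = Σ (x_i·y_{i+1} − x_{i+1}·y_i), indices taken mod 8.
Σ = (-21) + (195) + (143) + (-5) + (28) + (23) + (13) + (-7) = 369
Signed area = Σ/2 = 184.5 (positive ⇒ counter-clockwise traversal).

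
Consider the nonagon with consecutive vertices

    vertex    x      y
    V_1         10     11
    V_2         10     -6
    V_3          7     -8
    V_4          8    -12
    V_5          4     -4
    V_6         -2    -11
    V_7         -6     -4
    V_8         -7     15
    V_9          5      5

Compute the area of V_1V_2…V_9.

Apply the shoelace (surveyor's) formula: 2A = Σ (x_i·y_{i+1} − x_{i+1}·y_i), indices taken mod 9.
Cross-terms: -170, -38, -20, 16, -52, -58, -118, -110, 5  ⇒  Σ = -545
Area = |Σ|/2 = 272.5.

272.5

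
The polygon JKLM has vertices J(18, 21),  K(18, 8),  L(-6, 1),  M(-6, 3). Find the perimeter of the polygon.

|JK| = √((0)² + (-13)²) = √169 = 13
|KL| = √((-24)² + (-7)²) = √625 = 25
|LM| = √((0)² + (2)²) = √4 = 2
|MJ| = √((24)² + (18)²) = √900 = 30
Perimeter = 13 + 25 + 2 + 30 = 70.

70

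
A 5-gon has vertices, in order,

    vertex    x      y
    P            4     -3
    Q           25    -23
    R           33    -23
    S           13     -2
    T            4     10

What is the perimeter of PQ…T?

94

|PQ| = √((21)² + (-20)²) = √841 = 29
|QR| = √((8)² + (0)²) = √64 = 8
|RS| = √((-20)² + (21)²) = √841 = 29
|ST| = √((-9)² + (12)²) = √225 = 15
|TP| = √((0)² + (-13)²) = √169 = 13
Perimeter = 29 + 8 + 29 + 15 + 13 = 94.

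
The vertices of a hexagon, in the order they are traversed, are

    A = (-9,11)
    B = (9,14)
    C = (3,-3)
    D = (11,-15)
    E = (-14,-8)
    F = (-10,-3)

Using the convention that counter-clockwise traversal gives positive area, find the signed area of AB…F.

-389.5

Apply Gauss's area formula: 2A = Σ (x_i·y_{i+1} − x_{i+1}·y_i), indices taken mod 6.
Cross-terms: -225, -69, -12, -298, -38, -137  ⇒  Σ = -779
Signed area = Σ/2 = -389.5 (negative ⇒ clockwise traversal).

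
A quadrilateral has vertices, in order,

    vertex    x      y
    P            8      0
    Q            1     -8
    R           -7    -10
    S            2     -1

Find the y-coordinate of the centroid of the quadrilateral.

Apply the shoelace formula. First the cross-terms c_i = x_i·y_{i+1} − x_{i+1}·y_i:
  -64, -66, 27, 8  ⇒  2A = -95, A = -47.5.
Then Σ (y_i + y_{i+1})·c_i = 1395, so ȳ = 1395 / (6·(-47.5)) = -93/19.

-93/19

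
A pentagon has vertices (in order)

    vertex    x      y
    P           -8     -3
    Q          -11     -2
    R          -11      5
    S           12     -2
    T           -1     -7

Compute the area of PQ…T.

135.5

Apply the surveyor's formula: 2A = Σ (x_i·y_{i+1} − x_{i+1}·y_i), indices taken mod 5.
Σ = (-17) + (-77) + (-38) + (-86) + (-53) = -271
Area = |Σ|/2 = 135.5.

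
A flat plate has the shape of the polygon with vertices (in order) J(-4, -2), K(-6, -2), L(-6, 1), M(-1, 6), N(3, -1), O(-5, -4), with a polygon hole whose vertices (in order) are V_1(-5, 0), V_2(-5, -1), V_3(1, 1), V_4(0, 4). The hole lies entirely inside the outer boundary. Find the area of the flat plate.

36

Outer boundary:
Σ = (-4) + (-18) + (-35) + (-17) + (-17) + (-6) = -97
Area = |Σ|/2 = 48.5.
Hole:
Apply the shoelace (surveyor's) formula: 2A = Σ (x_i·y_{i+1} − x_{i+1}·y_i), indices taken mod 4.
Σ = (5) + (-4) + (4) + (20) = 25
Area = |Σ|/2 = 12.5.
Net area = 48.5 − 12.5 = 36.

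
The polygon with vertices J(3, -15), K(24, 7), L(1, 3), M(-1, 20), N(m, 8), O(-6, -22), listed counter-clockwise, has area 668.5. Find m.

Write out the shoelace sum; only the two edges meeting at N involve m:
2·Area = [((-1)·8 − m·20) + (m·(-22) − (-6)·8)] + 625
       = -42·m + 665 = 1337
⇒ m = -16.

-16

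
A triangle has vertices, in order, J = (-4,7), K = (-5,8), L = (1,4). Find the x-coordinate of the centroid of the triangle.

-8/3

Apply the shoelace formula. First the cross-terms c_i = x_i·y_{i+1} − x_{i+1}·y_i:
  3, -28, 23  ⇒  2A = -2, A = -1.
Then Σ (x_i + x_{i+1})·c_i = 16, so x̄ = 16 / (6·(-1)) = -8/3.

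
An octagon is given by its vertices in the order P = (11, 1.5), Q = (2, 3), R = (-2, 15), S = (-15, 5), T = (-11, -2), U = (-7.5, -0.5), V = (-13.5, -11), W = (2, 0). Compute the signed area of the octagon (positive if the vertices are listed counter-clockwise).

228.625

P→Q: (11)(3) − (2)(1.5) = 30
Q→R: (2)(15) − (-2)(3) = 36
R→S: (-2)(5) − (-15)(15) = 215
S→T: (-15)(-2) − (-11)(5) = 85
T→U: (-11)(-0.5) − (-7.5)(-2) = -9.5
U→V: (-7.5)(-11) − (-13.5)(-0.5) = 75.75
V→W: (-13.5)(0) − (2)(-11) = 22
W→P: (2)(1.5) − (11)(0) = 3
Σ = 457.25
Signed area = Σ/2 = 228.625 (positive ⇒ counter-clockwise traversal).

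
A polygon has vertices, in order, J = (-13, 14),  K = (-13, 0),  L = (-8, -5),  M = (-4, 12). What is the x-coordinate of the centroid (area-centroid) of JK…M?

Apply the shoelace (surveyor's) formula. First the cross-terms c_i = x_i·y_{i+1} − x_{i+1}·y_i:
  182, 65, -116, 100  ⇒  2A = 231, A = 115.5.
Then Σ (x_i + x_{i+1})·c_i = -6405, so x̄ = -6405 / (6·115.5) = -305/33.

-305/33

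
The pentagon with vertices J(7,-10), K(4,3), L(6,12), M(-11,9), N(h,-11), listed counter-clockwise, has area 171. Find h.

The doubled signed area Σ (x_i y_{i+1} − x_{i+1} y_i) is linear in h.
With h=0 it equals 475; the coefficient of h is -19 (from the two edges through N).
So -19·h + 475 = 2·171 = 342 ⇒ h = 7.

7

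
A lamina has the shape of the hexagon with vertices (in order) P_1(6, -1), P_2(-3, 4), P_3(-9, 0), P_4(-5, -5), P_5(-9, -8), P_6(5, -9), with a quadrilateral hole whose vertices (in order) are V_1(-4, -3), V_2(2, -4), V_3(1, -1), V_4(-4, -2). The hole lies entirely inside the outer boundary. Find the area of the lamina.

Outer boundary:
Apply Gauss's area formula: 2A = Σ (x_i·y_{i+1} − x_{i+1}·y_i), indices taken mod 6.
Σ = (21) + (36) + (45) + (-5) + (121) + (49) = 267
Area = |Σ|/2 = 133.5.
Hole:
Apply the surveyor's formula: 2A = Σ (x_i·y_{i+1} − x_{i+1}·y_i), indices taken mod 4.
Σ = (22) + (2) + (-6) + (4) = 22
Area = |Σ|/2 = 11.
Net area = 133.5 − 11 = 122.5.

122.5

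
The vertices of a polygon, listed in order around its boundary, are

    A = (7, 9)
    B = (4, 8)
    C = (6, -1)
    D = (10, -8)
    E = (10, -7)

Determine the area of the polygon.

Apply the surveyor's formula: 2A = Σ (x_i·y_{i+1} − x_{i+1}·y_i), indices taken mod 5.
Σ = (20) + (-52) + (-38) + (10) + (139) = 79
Area = |Σ|/2 = 39.5.

39.5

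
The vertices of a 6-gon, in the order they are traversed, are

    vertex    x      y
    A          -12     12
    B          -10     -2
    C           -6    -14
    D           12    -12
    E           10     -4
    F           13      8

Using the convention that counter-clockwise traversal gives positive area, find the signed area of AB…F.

484

Σ = (144) + (128) + (240) + (72) + (132) + (252) = 968
Signed area = Σ/2 = 484 (positive ⇒ counter-clockwise traversal).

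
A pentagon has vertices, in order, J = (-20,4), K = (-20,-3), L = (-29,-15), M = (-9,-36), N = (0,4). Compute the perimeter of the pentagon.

112

|JK| = √((0)² + (-7)²) = √49 = 7
|KL| = √((-9)² + (-12)²) = √225 = 15
|LM| = √((20)² + (-21)²) = √841 = 29
|MN| = √((9)² + (40)²) = √1681 = 41
|NJ| = √((-20)² + (0)²) = √400 = 20
Perimeter = 7 + 15 + 29 + 41 + 20 = 112.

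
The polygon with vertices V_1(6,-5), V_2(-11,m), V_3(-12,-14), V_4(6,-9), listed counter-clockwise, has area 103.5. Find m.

The doubled signed area Σ (x_i y_{i+1} − x_{i+1} y_i) is linear in m.
With m=0 it equals 315; the coefficient of m is 18 (from the two edges through V_2).
So 18·m + 315 = 2·103.5 = 207 ⇒ m = -6.

-6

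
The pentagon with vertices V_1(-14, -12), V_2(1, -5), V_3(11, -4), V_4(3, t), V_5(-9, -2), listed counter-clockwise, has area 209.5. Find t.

10

The doubled signed area Σ (x_i y_{i+1} − x_{i+1} y_i) is linear in t.
With t=0 it equals 219; the coefficient of t is 20 (from the two edges through V_4).
So 20·t + 219 = 2·209.5 = 419 ⇒ t = 10.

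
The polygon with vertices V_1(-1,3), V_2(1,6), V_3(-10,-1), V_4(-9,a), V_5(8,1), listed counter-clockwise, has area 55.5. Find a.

-3

The doubled signed area Σ (x_i y_{i+1} − x_{i+1} y_i) is linear in a.
With a=0 it equals 57; the coefficient of a is -18 (from the two edges through V_4).
So -18·a + 57 = 2·55.5 = 111 ⇒ a = -3.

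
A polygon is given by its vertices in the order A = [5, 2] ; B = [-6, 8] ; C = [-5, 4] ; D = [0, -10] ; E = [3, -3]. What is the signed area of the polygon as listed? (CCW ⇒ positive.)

Σ = (52) + (16) + (50) + (30) + (21) = 169
Signed area = Σ/2 = 84.5 (positive ⇒ counter-clockwise traversal).

84.5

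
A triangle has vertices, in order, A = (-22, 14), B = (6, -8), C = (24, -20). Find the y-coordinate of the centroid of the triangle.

-14/3

Apply Gauss's area formula. First the cross-terms c_i = x_i·y_{i+1} − x_{i+1}·y_i:
  92, 72, -104  ⇒  2A = 60, A = 30.
Then Σ (y_i + y_{i+1})·c_i = -840, so ȳ = -840 / (6·30) = -14/3.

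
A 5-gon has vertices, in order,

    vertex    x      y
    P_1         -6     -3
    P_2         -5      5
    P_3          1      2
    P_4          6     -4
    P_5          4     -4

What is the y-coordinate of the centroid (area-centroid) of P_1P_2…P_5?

-0.425

Apply the surveyor's formula. First the cross-terms c_i = x_i·y_{i+1} − x_{i+1}·y_i:
  -45, -15, -16, -8, -36  ⇒  2A = -120, A = -60.
Then Σ (y_i + y_{i+1})·c_i = 153, so ȳ = 153 / (6·(-60)) = -0.425.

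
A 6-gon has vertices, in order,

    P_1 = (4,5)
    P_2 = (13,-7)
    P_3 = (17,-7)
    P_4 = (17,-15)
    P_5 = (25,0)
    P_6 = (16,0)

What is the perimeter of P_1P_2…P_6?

|P_1P_2| = √((9)² + (-12)²) = √225 = 15
|P_2P_3| = √((4)² + (0)²) = √16 = 4
|P_3P_4| = √((0)² + (-8)²) = √64 = 8
|P_4P_5| = √((8)² + (15)²) = √289 = 17
|P_5P_6| = √((-9)² + (0)²) = √81 = 9
|P_6P_1| = √((-12)² + (5)²) = √169 = 13
Perimeter = 15 + 4 + 8 + 17 + 9 + 13 = 66.

66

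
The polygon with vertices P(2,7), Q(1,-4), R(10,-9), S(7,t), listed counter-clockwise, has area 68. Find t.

1

The doubled signed area Σ (x_i y_{i+1} − x_{i+1} y_i) is linear in t.
With t=0 it equals 128; the coefficient of t is 8 (from the two edges through S).
So 8·t + 128 = 2·68 = 136 ⇒ t = 1.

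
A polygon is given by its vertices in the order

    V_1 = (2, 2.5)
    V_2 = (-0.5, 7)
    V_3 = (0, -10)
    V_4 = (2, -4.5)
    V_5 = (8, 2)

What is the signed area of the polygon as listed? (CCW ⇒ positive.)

48.125

Cross-terms: 15.25, 5, 20, 40, 16  ⇒  Σ = 96.25
Signed area = Σ/2 = 48.125 (positive ⇒ counter-clockwise traversal).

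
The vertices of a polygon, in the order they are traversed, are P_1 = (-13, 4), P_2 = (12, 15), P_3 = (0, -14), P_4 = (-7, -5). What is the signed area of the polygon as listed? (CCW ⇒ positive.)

-301

Apply the shoelace formula: 2A = Σ (x_i·y_{i+1} − x_{i+1}·y_i), indices taken mod 4.
Σ = (-243) + (-168) + (-98) + (-93) = -602
Signed area = Σ/2 = -301 (negative ⇒ clockwise traversal).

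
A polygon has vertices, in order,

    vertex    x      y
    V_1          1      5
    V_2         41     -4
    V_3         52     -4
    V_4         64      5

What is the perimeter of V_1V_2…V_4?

130

|V_1V_2| = √((40)² + (-9)²) = √1681 = 41
|V_2V_3| = √((11)² + (0)²) = √121 = 11
|V_3V_4| = √((12)² + (9)²) = √225 = 15
|V_4V_1| = √((-63)² + (0)²) = √3969 = 63
Perimeter = 41 + 11 + 15 + 63 = 130.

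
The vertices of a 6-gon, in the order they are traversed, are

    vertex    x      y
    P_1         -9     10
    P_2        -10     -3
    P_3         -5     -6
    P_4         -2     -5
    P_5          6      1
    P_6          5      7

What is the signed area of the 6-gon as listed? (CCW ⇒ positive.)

181.5

P_1→P_2: (-9)(-3) − (-10)(10) = 127
P_2→P_3: (-10)(-6) − (-5)(-3) = 45
P_3→P_4: (-5)(-5) − (-2)(-6) = 13
P_4→P_5: (-2)(1) − (6)(-5) = 28
P_5→P_6: (6)(7) − (5)(1) = 37
P_6→P_1: (5)(10) − (-9)(7) = 113
Σ = 363
Signed area = Σ/2 = 181.5 (positive ⇒ counter-clockwise traversal).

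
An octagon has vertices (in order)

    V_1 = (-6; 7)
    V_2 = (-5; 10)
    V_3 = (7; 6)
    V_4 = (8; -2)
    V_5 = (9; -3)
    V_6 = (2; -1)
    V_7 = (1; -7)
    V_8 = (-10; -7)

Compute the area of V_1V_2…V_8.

Σ = (-25) + (-100) + (-62) + (-6) + (-3) + (-13) + (-77) + (-112) = -398
Area = |Σ|/2 = 199.

199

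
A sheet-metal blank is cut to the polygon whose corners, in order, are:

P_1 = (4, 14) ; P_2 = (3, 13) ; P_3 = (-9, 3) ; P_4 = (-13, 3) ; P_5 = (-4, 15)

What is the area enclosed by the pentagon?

75.5

P_1→P_2: (4)(13) − (3)(14) = 10
P_2→P_3: (3)(3) − (-9)(13) = 126
P_3→P_4: (-9)(3) − (-13)(3) = 12
P_4→P_5: (-13)(15) − (-4)(3) = -183
P_5→P_1: (-4)(14) − (4)(15) = -116
Σ = -151
Area = |Σ|/2 = 75.5.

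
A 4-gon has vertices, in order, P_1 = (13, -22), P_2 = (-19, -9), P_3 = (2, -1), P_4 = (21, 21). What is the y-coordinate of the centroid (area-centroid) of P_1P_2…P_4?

Apply Gauss's area formula. First the cross-terms c_i = x_i·y_{i+1} − x_{i+1}·y_i:
  -535, 37, 63, -735  ⇒  2A = -1170, A = -585.
Then Σ (y_i + y_{i+1})·c_i = 18210, so ȳ = 18210 / (6·(-585)) = -607/117.

-607/117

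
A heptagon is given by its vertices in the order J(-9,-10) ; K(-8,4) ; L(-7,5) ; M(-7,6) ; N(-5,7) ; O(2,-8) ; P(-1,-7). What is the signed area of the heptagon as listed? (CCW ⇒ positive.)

-101.5

Apply the surveyor's formula: 2A = Σ (x_i·y_{i+1} − x_{i+1}·y_i), indices taken mod 7.
Σ = (-116) + (-12) + (-7) + (-19) + (26) + (-22) + (-53) = -203
Signed area = Σ/2 = -101.5 (negative ⇒ clockwise traversal).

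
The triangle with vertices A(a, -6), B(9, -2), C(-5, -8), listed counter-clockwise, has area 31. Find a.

10

Write out the shoelace sum; only the two edges meeting at A involve a:
2·Area = [((-5)·(-6) − a·(-8)) + (a·(-2) − 9·(-6))] + -82
       = 6·a + 2 = 62
⇒ a = 10.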